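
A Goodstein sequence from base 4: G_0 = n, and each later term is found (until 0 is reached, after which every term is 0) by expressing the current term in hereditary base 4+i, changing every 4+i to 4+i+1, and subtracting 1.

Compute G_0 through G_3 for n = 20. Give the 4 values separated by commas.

20, 29, 39, 51

G_0=20  [base 4] 4^2 + 4  →[4↦5]→  5^2 + 5 = 30  −1 ⇒ G_1=29
G_1=29  [base 5] 5^2 + 4  →[5↦6]→  6^2 + 4 = 40  −1 ⇒ G_2=39
G_2=39  [base 6] 6^2 + 3  →[6↦7]→  7^2 + 3 = 52  −1 ⇒ G_3=51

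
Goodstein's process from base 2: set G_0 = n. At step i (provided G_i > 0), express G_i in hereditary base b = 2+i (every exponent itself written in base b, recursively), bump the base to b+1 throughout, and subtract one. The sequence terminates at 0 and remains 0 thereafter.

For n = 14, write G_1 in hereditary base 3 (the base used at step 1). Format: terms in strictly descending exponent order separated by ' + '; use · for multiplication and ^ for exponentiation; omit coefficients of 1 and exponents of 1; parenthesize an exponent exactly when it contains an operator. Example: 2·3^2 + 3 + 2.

3^(3 + 1) + 3^3 + 2

step 0: 14 = 2^(2 + 1) + 2^2 + 2; sub 3 for 2: 3^(3 + 1) + 3^3 + 3; = 111; G_1 = 111−1 = 110
step 1: 110 = 3^(3 + 1) + 3^3 + 2; sub 4 for 3: 4^(4 + 1) + 4^4 + 2; = 1282; G_2 = 1282−1 = 1281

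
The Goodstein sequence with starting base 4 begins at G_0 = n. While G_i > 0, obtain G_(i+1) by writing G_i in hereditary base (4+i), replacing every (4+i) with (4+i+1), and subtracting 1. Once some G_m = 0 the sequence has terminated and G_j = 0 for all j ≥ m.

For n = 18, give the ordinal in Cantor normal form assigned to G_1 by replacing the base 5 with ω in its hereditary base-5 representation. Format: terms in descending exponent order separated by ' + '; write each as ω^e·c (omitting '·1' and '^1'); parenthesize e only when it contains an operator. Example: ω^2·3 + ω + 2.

ω^2 + 1

G_0 = 18. HB_4(18) = 4^2 + 2. Bump = 27. G_1 = 26.
G_1 = 26. HB_5(26) = 5^2 + 1. Bump = 37. G_2 = 36.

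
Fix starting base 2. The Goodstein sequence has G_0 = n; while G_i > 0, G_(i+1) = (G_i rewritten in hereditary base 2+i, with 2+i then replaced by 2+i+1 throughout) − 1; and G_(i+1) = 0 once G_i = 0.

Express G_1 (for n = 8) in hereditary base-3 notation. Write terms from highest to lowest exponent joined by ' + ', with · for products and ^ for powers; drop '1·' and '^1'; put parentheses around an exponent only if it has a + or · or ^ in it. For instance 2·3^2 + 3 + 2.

G_0=8  [base 2] 2^(2 + 1)  →[2↦3]→  3^(3 + 1) = 81  −1 ⇒ G_1=80
G_1=80  [base 3] 2·3^3 + 2·3^2 + 2·3 + 2  →[3↦4]→  2·4^4 + 2·4^2 + 2·4 + 2 = 554  −1 ⇒ G_2=553

2·3^3 + 2·3^2 + 2·3 + 2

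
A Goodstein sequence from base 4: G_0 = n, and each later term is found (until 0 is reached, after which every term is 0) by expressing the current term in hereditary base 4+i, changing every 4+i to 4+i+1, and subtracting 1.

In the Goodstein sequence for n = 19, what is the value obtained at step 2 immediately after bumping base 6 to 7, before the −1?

50

step 0: 19 = 4^2 + 3; sub 5 for 4: 5^2 + 3; = 28; G_1 = 28−1 = 27
step 1: 27 = 5^2 + 2; sub 6 for 5: 6^2 + 2; = 38; G_2 = 38−1 = 37
step 2: 37 = 6^2 + 1; sub 7 for 6: 7^2 + 1; = 50; G_3 = 50−1 = 49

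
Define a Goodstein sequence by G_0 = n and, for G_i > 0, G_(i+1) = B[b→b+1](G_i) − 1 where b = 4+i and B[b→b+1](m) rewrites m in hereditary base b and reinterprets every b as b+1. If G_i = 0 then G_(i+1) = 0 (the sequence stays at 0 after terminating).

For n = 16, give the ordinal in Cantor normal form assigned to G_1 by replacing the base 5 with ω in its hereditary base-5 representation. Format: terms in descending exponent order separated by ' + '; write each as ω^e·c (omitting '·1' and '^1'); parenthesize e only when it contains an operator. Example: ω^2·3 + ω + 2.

ω·4 + 4

[0] 16 ≡ 4^2 (base 4). Lift 5: 25. −1: 24.
[1] 24 ≡ 4·5 + 4 (base 5). Lift 6: 28. −1: 27.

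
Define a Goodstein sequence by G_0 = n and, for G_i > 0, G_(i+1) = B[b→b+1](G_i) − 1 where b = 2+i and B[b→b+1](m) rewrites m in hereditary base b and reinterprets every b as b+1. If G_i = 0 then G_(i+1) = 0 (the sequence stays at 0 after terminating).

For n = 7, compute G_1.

[0] 7 ≡ 2^2 + 2 + 1 (base 2). Lift 3: 31. −1: 30.
[1] 30 ≡ 3^3 + 3 (base 3). Lift 4: 260. −1: 259.

30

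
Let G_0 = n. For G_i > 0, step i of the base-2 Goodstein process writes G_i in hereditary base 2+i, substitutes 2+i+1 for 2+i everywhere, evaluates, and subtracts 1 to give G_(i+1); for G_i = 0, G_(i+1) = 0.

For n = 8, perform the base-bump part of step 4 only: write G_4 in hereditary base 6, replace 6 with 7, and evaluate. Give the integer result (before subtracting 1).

1647196

G_0=8  [base 2] 2^(2 + 1)  →[2↦3]→  3^(3 + 1) = 81  −1 ⇒ G_1=80
G_1=80  [base 3] 2·3^3 + 2·3^2 + 2·3 + 2  →[3↦4]→  2·4^4 + 2·4^2 + 2·4 + 2 = 554  −1 ⇒ G_2=553
G_2=553  [base 4] 2·4^4 + 2·4^2 + 2·4 + 1  →[4↦5]→  2·5^5 + 2·5^2 + 2·5 + 1 = 6311  −1 ⇒ G_3=6310
G_3=6310  [base 5] 2·5^5 + 2·5^2 + 2·5  →[5↦6]→  2·6^6 + 2·6^2 + 2·6 = 93396  −1 ⇒ G_4=93395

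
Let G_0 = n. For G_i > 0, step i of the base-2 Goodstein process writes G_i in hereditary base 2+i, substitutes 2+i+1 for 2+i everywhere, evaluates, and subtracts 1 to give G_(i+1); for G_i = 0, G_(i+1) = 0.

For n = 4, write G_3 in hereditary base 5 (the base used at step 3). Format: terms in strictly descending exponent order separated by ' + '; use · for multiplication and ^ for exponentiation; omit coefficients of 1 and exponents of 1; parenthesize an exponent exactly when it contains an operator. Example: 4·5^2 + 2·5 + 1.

2·5^2 + 2·5

[0] 4 ≡ 2^2 (base 2). Lift 3: 27. −1: 26.
[1] 26 ≡ 2·3^2 + 2·3 + 2 (base 3). Lift 4: 42. −1: 41.
[2] 41 ≡ 2·4^2 + 2·4 + 1 (base 4). Lift 5: 61. −1: 60.
[3] 60 ≡ 2·5^2 + 2·5 (base 5). Lift 6: 84. −1: 83.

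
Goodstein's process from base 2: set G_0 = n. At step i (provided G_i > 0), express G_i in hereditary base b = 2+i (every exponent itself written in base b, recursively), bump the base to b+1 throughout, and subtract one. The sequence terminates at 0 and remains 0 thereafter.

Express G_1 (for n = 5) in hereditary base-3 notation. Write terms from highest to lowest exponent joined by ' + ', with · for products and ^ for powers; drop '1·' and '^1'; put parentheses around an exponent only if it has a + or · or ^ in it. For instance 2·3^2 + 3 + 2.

base 2: 5 = 2^2 + 1; at 3: 3^3 + 1 = 28; next = 27
base 3: 27 = 3^3; at 4: 4^4 = 256; next = 255

3^3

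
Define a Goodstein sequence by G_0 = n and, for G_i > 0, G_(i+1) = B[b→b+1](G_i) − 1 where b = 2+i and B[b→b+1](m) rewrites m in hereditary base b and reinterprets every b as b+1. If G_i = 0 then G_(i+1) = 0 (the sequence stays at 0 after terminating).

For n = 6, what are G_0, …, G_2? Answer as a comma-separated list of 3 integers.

G_0=6  [base 2] 2^2 + 2  →[2↦3]→  3^3 + 3 = 30  −1 ⇒ G_1=29
G_1=29  [base 3] 3^3 + 2  →[3↦4]→  4^4 + 2 = 258  −1 ⇒ G_2=257

6, 29, 257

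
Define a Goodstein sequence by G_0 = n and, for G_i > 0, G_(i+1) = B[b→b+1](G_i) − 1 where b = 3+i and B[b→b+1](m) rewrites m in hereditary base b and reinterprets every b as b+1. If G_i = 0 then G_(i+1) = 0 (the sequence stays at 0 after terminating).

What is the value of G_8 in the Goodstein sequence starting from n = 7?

8

(0) 7|_3 = 2·3 + 1 ↦ 2·4 + 1|_4 = 9 ⇒ 8
(1) 8|_4 = 2·4 ↦ 2·5|_5 = 10 ⇒ 9
(2) 9|_5 = 5 + 4 ↦ 6 + 4|_6 = 10 ⇒ 9
(3) 9|_6 = 6 + 3 ↦ 7 + 3|_7 = 10 ⇒ 9
(4) 9|_7 = 7 + 2 ↦ 8 + 2|_8 = 10 ⇒ 9
(5) 9|_8 = 8 + 1 ↦ 9 + 1|_9 = 10 ⇒ 9
(6) 9|_9 = 9 ↦ 10|_10 = 10 ⇒ 9
(7) 9|_10 = 9 ↦ 9|_11 = 9 ⇒ 8
(8) 8|_11 = 8 ↦ 8|_12 = 8 ⇒ 7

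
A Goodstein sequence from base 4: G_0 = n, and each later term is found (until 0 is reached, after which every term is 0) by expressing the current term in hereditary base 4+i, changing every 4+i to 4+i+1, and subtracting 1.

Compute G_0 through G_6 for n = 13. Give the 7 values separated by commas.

step 0: 13 = 3·4 + 1; sub 5 for 4: 3·5 + 1; = 16; G_1 = 16−1 = 15
step 1: 15 = 3·5; sub 6 for 5: 3·6; = 18; G_2 = 18−1 = 17
step 2: 17 = 2·6 + 5; sub 7 for 6: 2·7 + 5; = 19; G_3 = 19−1 = 18
step 3: 18 = 2·7 + 4; sub 8 for 7: 2·8 + 4; = 20; G_4 = 20−1 = 19
step 4: 19 = 2·8 + 3; sub 9 for 8: 2·9 + 3; = 21; G_5 = 21−1 = 20
step 5: 20 = 2·9 + 2; sub 10 for 9: 2·10 + 2; = 22; G_6 = 22−1 = 21

13, 15, 17, 18, 19, 20, 21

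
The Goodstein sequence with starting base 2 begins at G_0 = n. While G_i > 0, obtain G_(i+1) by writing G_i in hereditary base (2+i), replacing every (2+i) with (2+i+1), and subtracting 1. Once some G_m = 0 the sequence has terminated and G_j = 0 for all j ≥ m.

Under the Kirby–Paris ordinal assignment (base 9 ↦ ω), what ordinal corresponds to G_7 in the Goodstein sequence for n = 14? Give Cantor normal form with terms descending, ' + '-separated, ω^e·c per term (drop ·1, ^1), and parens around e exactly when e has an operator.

ω^(ω + 1) + ω^5·5 + ω^4·5 + ω^3·5 + ω^2·5 + ω·5 + 2

14 —HB2→ 2^(2 + 1) + 2^2 + 2 —bump→ 3^(3 + 1) + 3^3 + 3 = 111 —(−1)→ 110
110 —HB3→ 3^(3 + 1) + 3^3 + 2 —bump→ 4^(4 + 1) + 4^4 + 2 = 1282 —(−1)→ 1281
1281 —HB4→ 4^(4 + 1) + 4^4 + 1 —bump→ 5^(5 + 1) + 5^5 + 1 = 18751 —(−1)→ 18750
18750 —HB5→ 5^(5 + 1) + 5^5 —bump→ 6^(6 + 1) + 6^6 = 326592 —(−1)→ 326591
326591 —HB6→ 6^(6 + 1) + 5·6^5 + 5·6^4 + 5·6^3 + 5·6^2 + 5·6 + 5 —bump→ 7^(7 + 1) + 5·7^5 + 5·7^4 + 5·7^3 + 5·7^2 + 5·7 + 5 = 5862841 —(−1)→ 5862840
5862840 —HB7→ 7^(7 + 1) + 5·7^5 + 5·7^4 + 5·7^3 + 5·7^2 + 5·7 + 4 —bump→ 8^(8 + 1) + 5·8^5 + 5·8^4 + 5·8^3 + 5·8^2 + 5·8 + 4 = 134404972 —(−1)→ 134404971
134404971 —HB8→ 8^(8 + 1) + 5·8^5 + 5·8^4 + 5·8^3 + 5·8^2 + 5·8 + 3 —bump→ 9^(9 + 1) + 5·9^5 + 5·9^4 + 5·9^3 + 5·9^2 + 5·9 + 3 = 3487116549 —(−1)→ 3487116548
3487116548 —HB9→ 9^(9 + 1) + 5·9^5 + 5·9^4 + 5·9^3 + 5·9^2 + 5·9 + 2 —bump→ 10^(10 + 1) + 5·10^5 + 5·10^4 + 5·10^3 + 5·10^2 + 5·10 + 2 = 100000555552 —(−1)→ 100000555551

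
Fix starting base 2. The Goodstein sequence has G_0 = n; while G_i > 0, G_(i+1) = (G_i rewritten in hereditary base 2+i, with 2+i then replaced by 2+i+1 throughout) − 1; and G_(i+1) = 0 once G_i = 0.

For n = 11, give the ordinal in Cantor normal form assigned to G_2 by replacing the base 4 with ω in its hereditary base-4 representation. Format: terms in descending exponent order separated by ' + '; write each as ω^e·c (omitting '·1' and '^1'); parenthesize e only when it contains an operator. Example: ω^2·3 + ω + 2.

G_0 = 11. HB_2(11) = 2^(2 + 1) + 2 + 1. Bump = 85. G_1 = 84.
G_1 = 84. HB_3(84) = 3^(3 + 1) + 3. Bump = 1028. G_2 = 1027.
G_2 = 1027. HB_4(1027) = 4^(4 + 1) + 3. Bump = 15628. G_3 = 15627.

ω^(ω + 1) + 3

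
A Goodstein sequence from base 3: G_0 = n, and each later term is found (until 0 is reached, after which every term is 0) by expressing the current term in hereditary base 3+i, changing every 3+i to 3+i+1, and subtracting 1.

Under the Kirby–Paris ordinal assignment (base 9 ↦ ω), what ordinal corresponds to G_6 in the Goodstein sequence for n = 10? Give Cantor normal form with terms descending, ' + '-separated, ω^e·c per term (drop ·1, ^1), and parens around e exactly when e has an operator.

i=0: 10 = 3^2 + 1 (b=3); 3→4: 4^2 + 1 = 17; 17−1 = 16
i=1: 16 = 4^2 (b=4); 4→5: 5^2 = 25; 25−1 = 24
i=2: 24 = 4·5 + 4 (b=5); 5→6: 4·6 + 4 = 28; 28−1 = 27
i=3: 27 = 4·6 + 3 (b=6); 6→7: 4·7 + 3 = 31; 31−1 = 30
i=4: 30 = 4·7 + 2 (b=7); 7→8: 4·8 + 2 = 34; 34−1 = 33
i=5: 33 = 4·8 + 1 (b=8); 8→9: 4·9 + 1 = 37; 37−1 = 36
i=6: 36 = 4·9 (b=9); 9→10: 4·10 = 40; 40−1 = 39

ω·4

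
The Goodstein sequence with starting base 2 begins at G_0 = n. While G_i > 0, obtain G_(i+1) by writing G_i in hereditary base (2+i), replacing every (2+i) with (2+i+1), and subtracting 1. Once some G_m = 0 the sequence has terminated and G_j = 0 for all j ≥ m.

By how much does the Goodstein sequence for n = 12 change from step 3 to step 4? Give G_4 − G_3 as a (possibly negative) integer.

[0] 12 ≡ 2^(2 + 1) + 2^2 (base 2). Lift 3: 108. −1: 107.
[1] 107 ≡ 3^(3 + 1) + 2·3^2 + 2·3 + 2 (base 3). Lift 4: 1066. −1: 1065.
[2] 1065 ≡ 4^(4 + 1) + 2·4^2 + 2·4 + 1 (base 4). Lift 5: 15686. −1: 15685.
[3] 15685 ≡ 5^(5 + 1) + 2·5^2 + 2·5 (base 5). Lift 6: 280020. −1: 280019.

264334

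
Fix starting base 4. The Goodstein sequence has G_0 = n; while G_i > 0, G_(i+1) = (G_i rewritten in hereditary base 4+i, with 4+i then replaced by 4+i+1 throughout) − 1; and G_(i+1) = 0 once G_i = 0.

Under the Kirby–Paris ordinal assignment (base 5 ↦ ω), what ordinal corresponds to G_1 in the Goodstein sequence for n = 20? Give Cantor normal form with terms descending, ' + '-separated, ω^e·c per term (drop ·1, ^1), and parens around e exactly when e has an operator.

ω^2 + 4

base 4: 20 = 4^2 + 4; at 5: 5^2 + 5 = 30; next = 29
base 5: 29 = 5^2 + 4; at 6: 6^2 + 4 = 40; next = 39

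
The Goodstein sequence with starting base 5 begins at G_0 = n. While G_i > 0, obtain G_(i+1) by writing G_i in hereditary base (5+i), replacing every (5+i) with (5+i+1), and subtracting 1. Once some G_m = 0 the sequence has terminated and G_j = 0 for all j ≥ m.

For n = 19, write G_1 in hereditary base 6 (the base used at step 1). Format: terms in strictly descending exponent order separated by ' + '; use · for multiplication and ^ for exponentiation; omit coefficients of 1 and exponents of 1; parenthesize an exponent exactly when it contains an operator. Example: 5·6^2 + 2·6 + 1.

step 0: 19 = 3·5 + 4; sub 6 for 5: 3·6 + 4; = 22; G_1 = 22−1 = 21
step 1: 21 = 3·6 + 3; sub 7 for 6: 3·7 + 3; = 24; G_2 = 24−1 = 23

3·6 + 3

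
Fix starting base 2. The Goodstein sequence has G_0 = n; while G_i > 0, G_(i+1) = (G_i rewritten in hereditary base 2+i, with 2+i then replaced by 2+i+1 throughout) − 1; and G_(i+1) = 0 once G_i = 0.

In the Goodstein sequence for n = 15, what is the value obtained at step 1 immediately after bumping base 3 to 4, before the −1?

G_0=15  [base 2] 2^(2 + 1) + 2^2 + 2 + 1  →[2↦3]→  3^(3 + 1) + 3^3 + 3 + 1 = 112  −1 ⇒ G_1=111
G_1=111  [base 3] 3^(3 + 1) + 3^3 + 3  →[3↦4]→  4^(4 + 1) + 4^4 + 4 = 1284  −1 ⇒ G_2=1283

1284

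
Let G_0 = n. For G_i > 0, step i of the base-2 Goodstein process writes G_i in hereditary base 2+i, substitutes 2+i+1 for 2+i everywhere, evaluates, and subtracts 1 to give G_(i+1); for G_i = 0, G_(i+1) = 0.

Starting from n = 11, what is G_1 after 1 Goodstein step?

84

(0) 11|_2 = 2^(2 + 1) + 2 + 1 ↦ 3^(3 + 1) + 3 + 1|_3 = 85 ⇒ 84
(1) 84|_3 = 3^(3 + 1) + 3 ↦ 4^(4 + 1) + 4|_4 = 1028 ⇒ 1027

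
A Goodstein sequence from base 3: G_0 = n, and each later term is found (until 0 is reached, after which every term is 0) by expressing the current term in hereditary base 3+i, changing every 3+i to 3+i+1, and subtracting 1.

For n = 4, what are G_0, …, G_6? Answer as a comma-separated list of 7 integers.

[0] 4 ≡ 3 + 1 (base 3). Lift 4: 5. −1: 4.
[1] 4 ≡ 4 (base 4). Lift 5: 5. −1: 4.
[2] 4 ≡ 4 (base 5). Lift 6: 4. −1: 3.
[3] 3 ≡ 3 (base 6). Lift 7: 3. −1: 2.
[4] 2 ≡ 2 (base 7). Lift 8: 2. −1: 1.
[5] 1 ≡ 1 (base 8). Lift 9: 1. −1: 0.

4, 4, 4, 3, 2, 1, 0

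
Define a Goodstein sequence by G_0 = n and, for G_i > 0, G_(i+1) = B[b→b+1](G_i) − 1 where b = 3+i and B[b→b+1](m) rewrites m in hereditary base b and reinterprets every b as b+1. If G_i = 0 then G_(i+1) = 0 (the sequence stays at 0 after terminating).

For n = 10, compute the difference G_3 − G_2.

3

(0) 10|_3 = 3^2 + 1 ↦ 4^2 + 1|_4 = 17 ⇒ 16
(1) 16|_4 = 4^2 ↦ 5^2|_5 = 25 ⇒ 24
(2) 24|_5 = 4·5 + 4 ↦ 4·6 + 4|_6 = 28 ⇒ 27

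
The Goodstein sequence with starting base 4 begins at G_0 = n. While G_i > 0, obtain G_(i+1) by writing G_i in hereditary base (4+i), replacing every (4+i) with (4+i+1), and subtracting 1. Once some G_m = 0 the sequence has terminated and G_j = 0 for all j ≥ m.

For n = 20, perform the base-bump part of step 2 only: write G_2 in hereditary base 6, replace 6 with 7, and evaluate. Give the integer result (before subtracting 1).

52

i=0: 20 = 4^2 + 4 (b=4); 4→5: 5^2 + 5 = 30; 30−1 = 29
i=1: 29 = 5^2 + 4 (b=5); 5→6: 6^2 + 4 = 40; 40−1 = 39
i=2: 39 = 6^2 + 3 (b=6); 6→7: 7^2 + 3 = 52; 52−1 = 51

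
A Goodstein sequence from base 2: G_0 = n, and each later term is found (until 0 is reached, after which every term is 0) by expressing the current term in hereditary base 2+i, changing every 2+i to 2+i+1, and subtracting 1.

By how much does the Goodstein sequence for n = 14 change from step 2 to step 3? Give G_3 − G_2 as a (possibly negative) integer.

step 0: 14 = 2^(2 + 1) + 2^2 + 2; sub 3 for 2: 3^(3 + 1) + 3^3 + 3; = 111; G_1 = 111−1 = 110
step 1: 110 = 3^(3 + 1) + 3^3 + 2; sub 4 for 3: 4^(4 + 1) + 4^4 + 2; = 1282; G_2 = 1282−1 = 1281
step 2: 1281 = 4^(4 + 1) + 4^4 + 1; sub 5 for 4: 5^(5 + 1) + 5^5 + 1; = 18751; G_3 = 18751−1 = 18750

17469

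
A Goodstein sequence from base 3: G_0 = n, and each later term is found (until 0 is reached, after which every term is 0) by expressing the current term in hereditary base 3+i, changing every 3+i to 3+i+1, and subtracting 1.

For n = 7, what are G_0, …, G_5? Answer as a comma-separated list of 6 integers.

[0] 7 ≡ 2·3 + 1 (base 3). Lift 4: 9. −1: 8.
[1] 8 ≡ 2·4 (base 4). Lift 5: 10. −1: 9.
[2] 9 ≡ 5 + 4 (base 5). Lift 6: 10. −1: 9.
[3] 9 ≡ 6 + 3 (base 6). Lift 7: 10. −1: 9.
[4] 9 ≡ 7 + 2 (base 7). Lift 8: 10. −1: 9.

7, 8, 9, 9, 9, 9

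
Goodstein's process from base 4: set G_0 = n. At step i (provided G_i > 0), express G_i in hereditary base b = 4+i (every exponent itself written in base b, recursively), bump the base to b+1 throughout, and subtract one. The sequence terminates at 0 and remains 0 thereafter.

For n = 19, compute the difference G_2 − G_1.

10

G_0 = 19. HB_4(19) = 4^2 + 3. Bump = 28. G_1 = 27.
G_1 = 27. HB_5(27) = 5^2 + 2. Bump = 38. G_2 = 37.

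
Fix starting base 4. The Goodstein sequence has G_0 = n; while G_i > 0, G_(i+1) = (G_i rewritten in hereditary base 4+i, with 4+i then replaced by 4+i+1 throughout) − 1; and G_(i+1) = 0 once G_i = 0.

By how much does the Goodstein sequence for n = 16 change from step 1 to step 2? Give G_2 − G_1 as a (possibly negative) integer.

3

16 —HB4→ 4^2 —bump→ 5^2 = 25 —(−1)→ 24
24 —HB5→ 4·5 + 4 —bump→ 4·6 + 4 = 28 —(−1)→ 27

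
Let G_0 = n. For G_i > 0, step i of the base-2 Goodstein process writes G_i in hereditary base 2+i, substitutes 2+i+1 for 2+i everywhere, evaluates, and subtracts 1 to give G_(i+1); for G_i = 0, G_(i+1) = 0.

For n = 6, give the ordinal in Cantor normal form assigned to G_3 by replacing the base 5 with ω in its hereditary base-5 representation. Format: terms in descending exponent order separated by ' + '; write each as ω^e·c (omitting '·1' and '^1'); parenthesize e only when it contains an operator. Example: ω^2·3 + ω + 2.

ω^ω

G_0=6  [base 2] 2^2 + 2  →[2↦3]→  3^3 + 3 = 30  −1 ⇒ G_1=29
G_1=29  [base 3] 3^3 + 2  →[3↦4]→  4^4 + 2 = 258  −1 ⇒ G_2=257
G_2=257  [base 4] 4^4 + 1  →[4↦5]→  5^5 + 1 = 3126  −1 ⇒ G_3=3125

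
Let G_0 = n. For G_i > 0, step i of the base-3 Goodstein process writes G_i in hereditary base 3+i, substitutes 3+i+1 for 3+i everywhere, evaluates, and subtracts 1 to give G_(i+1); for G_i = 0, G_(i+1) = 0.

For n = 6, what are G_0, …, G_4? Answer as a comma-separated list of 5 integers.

6, 7, 7, 7, 7

G_0 = 6. HB_3(6) = 2·3. Bump = 8. G_1 = 7.
G_1 = 7. HB_4(7) = 4 + 3. Bump = 8. G_2 = 7.
G_2 = 7. HB_5(7) = 5 + 2. Bump = 8. G_3 = 7.
G_3 = 7. HB_6(7) = 6 + 1. Bump = 8. G_4 = 7.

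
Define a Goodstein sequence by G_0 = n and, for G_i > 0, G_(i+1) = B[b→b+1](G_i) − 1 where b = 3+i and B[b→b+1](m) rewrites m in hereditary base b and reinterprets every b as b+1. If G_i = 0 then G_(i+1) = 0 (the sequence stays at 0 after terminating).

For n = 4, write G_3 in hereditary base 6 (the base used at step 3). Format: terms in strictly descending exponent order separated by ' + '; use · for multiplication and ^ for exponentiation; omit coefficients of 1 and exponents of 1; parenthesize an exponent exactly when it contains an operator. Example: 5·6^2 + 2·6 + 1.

base 3: 4 = 3 + 1; at 4: 4 + 1 = 5; next = 4
base 4: 4 = 4; at 5: 5 = 5; next = 4
base 5: 4 = 4; at 6: 4 = 4; next = 3
base 6: 3 = 3; at 7: 3 = 3; next = 2

3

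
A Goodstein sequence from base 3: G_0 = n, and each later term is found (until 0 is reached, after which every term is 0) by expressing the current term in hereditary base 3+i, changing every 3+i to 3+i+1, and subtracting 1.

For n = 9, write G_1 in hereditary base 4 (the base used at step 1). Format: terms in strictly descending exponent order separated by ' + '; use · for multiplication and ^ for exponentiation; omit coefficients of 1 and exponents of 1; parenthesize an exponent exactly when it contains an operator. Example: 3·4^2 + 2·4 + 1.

[0] 9 ≡ 3^2 (base 3). Lift 4: 16. −1: 15.
[1] 15 ≡ 3·4 + 3 (base 4). Lift 5: 18. −1: 17.

3·4 + 3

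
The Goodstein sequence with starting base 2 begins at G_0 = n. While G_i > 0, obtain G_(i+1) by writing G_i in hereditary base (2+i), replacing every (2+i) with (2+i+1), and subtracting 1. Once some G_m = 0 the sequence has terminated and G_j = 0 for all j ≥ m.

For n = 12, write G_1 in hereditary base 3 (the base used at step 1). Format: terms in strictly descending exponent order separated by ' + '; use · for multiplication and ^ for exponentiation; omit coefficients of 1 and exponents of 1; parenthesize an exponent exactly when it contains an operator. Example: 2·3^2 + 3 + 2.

[0] 12 ≡ 2^(2 + 1) + 2^2 (base 2). Lift 3: 108. −1: 107.
[1] 107 ≡ 3^(3 + 1) + 2·3^2 + 2·3 + 2 (base 3). Lift 4: 1066. −1: 1065.

3^(3 + 1) + 2·3^2 + 2·3 + 2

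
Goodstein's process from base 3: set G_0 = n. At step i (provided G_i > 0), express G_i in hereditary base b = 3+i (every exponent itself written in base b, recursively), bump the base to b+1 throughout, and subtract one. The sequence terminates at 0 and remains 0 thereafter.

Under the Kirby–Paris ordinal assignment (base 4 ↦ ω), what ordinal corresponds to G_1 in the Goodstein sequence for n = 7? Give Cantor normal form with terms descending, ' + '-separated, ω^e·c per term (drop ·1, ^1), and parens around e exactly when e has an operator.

ω·2

[0] 7 ≡ 2·3 + 1 (base 3). Lift 4: 9. −1: 8.
[1] 8 ≡ 2·4 (base 4). Lift 5: 10. −1: 9.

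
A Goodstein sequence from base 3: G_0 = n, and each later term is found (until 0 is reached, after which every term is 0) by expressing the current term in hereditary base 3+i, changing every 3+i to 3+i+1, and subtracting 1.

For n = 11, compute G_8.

55

[0] 11 ≡ 3^2 + 2 (base 3). Lift 4: 18. −1: 17.
[1] 17 ≡ 4^2 + 1 (base 4). Lift 5: 26. −1: 25.
[2] 25 ≡ 5^2 (base 5). Lift 6: 36. −1: 35.
[3] 35 ≡ 5·6 + 5 (base 6). Lift 7: 40. −1: 39.
[4] 39 ≡ 5·7 + 4 (base 7). Lift 8: 44. −1: 43.
[5] 43 ≡ 5·8 + 3 (base 8). Lift 9: 48. −1: 47.
[6] 47 ≡ 5·9 + 2 (base 9). Lift 10: 52. −1: 51.
[7] 51 ≡ 5·10 + 1 (base 10). Lift 11: 56. −1: 55.
[8] 55 ≡ 5·11 (base 11). Lift 12: 60. −1: 59.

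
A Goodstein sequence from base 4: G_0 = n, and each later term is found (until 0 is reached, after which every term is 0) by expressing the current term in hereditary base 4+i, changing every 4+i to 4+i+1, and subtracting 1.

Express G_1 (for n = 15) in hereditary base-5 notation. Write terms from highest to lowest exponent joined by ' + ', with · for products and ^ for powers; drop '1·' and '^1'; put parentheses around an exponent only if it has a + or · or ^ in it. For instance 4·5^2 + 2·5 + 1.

i=0: 15 = 3·4 + 3 (b=4); 4→5: 3·5 + 3 = 18; 18−1 = 17
i=1: 17 = 3·5 + 2 (b=5); 5→6: 3·6 + 2 = 20; 20−1 = 19

3·5 + 2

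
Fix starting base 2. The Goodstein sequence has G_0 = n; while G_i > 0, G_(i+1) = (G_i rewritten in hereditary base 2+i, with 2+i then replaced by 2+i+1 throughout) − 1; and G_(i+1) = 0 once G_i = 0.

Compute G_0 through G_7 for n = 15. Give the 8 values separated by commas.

15, 111, 1283, 18752, 326593, 6588344, 150994943, 3524450280

i=0: 15 = 2^(2 + 1) + 2^2 + 2 + 1 (b=2); 2→3: 3^(3 + 1) + 3^3 + 3 + 1 = 112; 112−1 = 111
i=1: 111 = 3^(3 + 1) + 3^3 + 3 (b=3); 3→4: 4^(4 + 1) + 4^4 + 4 = 1284; 1284−1 = 1283
i=2: 1283 = 4^(4 + 1) + 4^4 + 3 (b=4); 4→5: 5^(5 + 1) + 5^5 + 3 = 18753; 18753−1 = 18752
i=3: 18752 = 5^(5 + 1) + 5^5 + 2 (b=5); 5→6: 6^(6 + 1) + 6^6 + 2 = 326594; 326594−1 = 326593
i=4: 326593 = 6^(6 + 1) + 6^6 + 1 (b=6); 6→7: 7^(7 + 1) + 7^7 + 1 = 6588345; 6588345−1 = 6588344
i=5: 6588344 = 7^(7 + 1) + 7^7 (b=7); 7→8: 8^(8 + 1) + 8^8 = 150994944; 150994944−1 = 150994943
i=6: 150994943 = 8^(8 + 1) + 7·8^7 + 7·8^6 + 7·8^5 + 7·8^4 + 7·8^3 + 7·8^2 + 7·8 + 7 (b=8); 8→9: 9^(9 + 1) + 7·9^7 + 7·9^6 + 7·9^5 + 7·9^4 + 7·9^3 + 7·9^2 + 7·9 + 7 = 3524450281; 3524450281−1 = 3524450280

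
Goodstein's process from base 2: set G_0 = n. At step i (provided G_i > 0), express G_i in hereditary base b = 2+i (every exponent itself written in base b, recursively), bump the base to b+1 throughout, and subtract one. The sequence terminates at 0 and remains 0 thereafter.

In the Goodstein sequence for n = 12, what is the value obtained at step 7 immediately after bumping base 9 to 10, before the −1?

step 0: 12 = 2^(2 + 1) + 2^2; sub 3 for 2: 3^(3 + 1) + 3^3; = 108; G_1 = 108−1 = 107
step 1: 107 = 3^(3 + 1) + 2·3^2 + 2·3 + 2; sub 4 for 3: 4^(4 + 1) + 2·4^2 + 2·4 + 2; = 1066; G_2 = 1066−1 = 1065
step 2: 1065 = 4^(4 + 1) + 2·4^2 + 2·4 + 1; sub 5 for 4: 5^(5 + 1) + 2·5^2 + 2·5 + 1; = 15686; G_3 = 15686−1 = 15685
step 3: 15685 = 5^(5 + 1) + 2·5^2 + 2·5; sub 6 for 5: 6^(6 + 1) + 2·6^2 + 2·6; = 280020; G_4 = 280020−1 = 280019
step 4: 280019 = 6^(6 + 1) + 2·6^2 + 6 + 5; sub 7 for 6: 7^(7 + 1) + 2·7^2 + 7 + 5; = 5764911; G_5 = 5764911−1 = 5764910
step 5: 5764910 = 7^(7 + 1) + 2·7^2 + 7 + 4; sub 8 for 7: 8^(8 + 1) + 2·8^2 + 8 + 4; = 134217868; G_6 = 134217868−1 = 134217867
step 6: 134217867 = 8^(8 + 1) + 2·8^2 + 8 + 3; sub 9 for 8: 9^(9 + 1) + 2·9^2 + 9 + 3; = 3486784575; G_7 = 3486784575−1 = 3486784574

100000000212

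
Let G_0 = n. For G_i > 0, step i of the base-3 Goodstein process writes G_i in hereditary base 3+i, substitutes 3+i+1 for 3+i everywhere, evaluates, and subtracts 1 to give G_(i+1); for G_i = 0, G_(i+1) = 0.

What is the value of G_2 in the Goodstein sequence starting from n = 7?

9

G_0=7  [base 3] 2·3 + 1  →[3↦4]→  2·4 + 1 = 9  −1 ⇒ G_1=8
G_1=8  [base 4] 2·4  →[4↦5]→  2·5 = 10  −1 ⇒ G_2=9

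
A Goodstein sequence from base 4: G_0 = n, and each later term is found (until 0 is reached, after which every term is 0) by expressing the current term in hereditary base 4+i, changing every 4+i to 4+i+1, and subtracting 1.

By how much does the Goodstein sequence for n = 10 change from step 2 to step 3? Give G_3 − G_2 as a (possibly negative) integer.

1

G_0=10  [base 4] 2·4 + 2  →[4↦5]→  2·5 + 2 = 12  −1 ⇒ G_1=11
G_1=11  [base 5] 2·5 + 1  →[5↦6]→  2·6 + 1 = 13  −1 ⇒ G_2=12
G_2=12  [base 6] 2·6  →[6↦7]→  2·7 = 14  −1 ⇒ G_3=13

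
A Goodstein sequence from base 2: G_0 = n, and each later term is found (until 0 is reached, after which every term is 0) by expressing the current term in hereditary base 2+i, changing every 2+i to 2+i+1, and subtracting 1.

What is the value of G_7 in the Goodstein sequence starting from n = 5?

i=0: 5 = 2^2 + 1 (b=2); 2→3: 3^3 + 1 = 28; 28−1 = 27
i=1: 27 = 3^3 (b=3); 3→4: 4^4 = 256; 256−1 = 255
i=2: 255 = 3·4^3 + 3·4^2 + 3·4 + 3 (b=4); 4→5: 3·5^3 + 3·5^2 + 3·5 + 3 = 468; 468−1 = 467
i=3: 467 = 3·5^3 + 3·5^2 + 3·5 + 2 (b=5); 5→6: 3·6^3 + 3·6^2 + 3·6 + 2 = 776; 776−1 = 775
i=4: 775 = 3·6^3 + 3·6^2 + 3·6 + 1 (b=6); 6→7: 3·7^3 + 3·7^2 + 3·7 + 1 = 1198; 1198−1 = 1197
i=5: 1197 = 3·7^3 + 3·7^2 + 3·7 (b=7); 7→8: 3·8^3 + 3·8^2 + 3·8 = 1752; 1752−1 = 1751
i=6: 1751 = 3·8^3 + 3·8^2 + 2·8 + 7 (b=8); 8→9: 3·9^3 + 3·9^2 + 2·9 + 7 = 2455; 2455−1 = 2454

2454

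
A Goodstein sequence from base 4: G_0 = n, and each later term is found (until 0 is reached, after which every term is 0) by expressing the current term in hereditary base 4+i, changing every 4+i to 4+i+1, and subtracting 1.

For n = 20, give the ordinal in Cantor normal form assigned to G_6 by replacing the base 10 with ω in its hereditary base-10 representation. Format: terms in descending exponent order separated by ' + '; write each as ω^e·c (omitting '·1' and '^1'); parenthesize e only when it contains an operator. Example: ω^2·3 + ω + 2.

ω·9 + 9

base 4: 20 = 4^2 + 4; at 5: 5^2 + 5 = 30; next = 29
base 5: 29 = 5^2 + 4; at 6: 6^2 + 4 = 40; next = 39
base 6: 39 = 6^2 + 3; at 7: 7^2 + 3 = 52; next = 51
base 7: 51 = 7^2 + 2; at 8: 8^2 + 2 = 66; next = 65
base 8: 65 = 8^2 + 1; at 9: 9^2 + 1 = 82; next = 81
base 9: 81 = 9^2; at 10: 10^2 = 100; next = 99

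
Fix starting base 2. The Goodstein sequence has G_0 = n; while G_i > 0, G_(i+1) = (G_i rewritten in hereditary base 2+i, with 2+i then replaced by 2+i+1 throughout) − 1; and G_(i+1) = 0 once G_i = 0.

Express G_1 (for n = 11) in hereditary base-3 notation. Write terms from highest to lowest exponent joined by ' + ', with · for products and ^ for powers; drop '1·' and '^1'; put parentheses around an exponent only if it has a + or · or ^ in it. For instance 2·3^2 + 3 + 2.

3^(3 + 1) + 3

step 0: 11 = 2^(2 + 1) + 2 + 1; sub 3 for 2: 3^(3 + 1) + 3 + 1; = 85; G_1 = 85−1 = 84
step 1: 84 = 3^(3 + 1) + 3; sub 4 for 3: 4^(4 + 1) + 4; = 1028; G_2 = 1028−1 = 1027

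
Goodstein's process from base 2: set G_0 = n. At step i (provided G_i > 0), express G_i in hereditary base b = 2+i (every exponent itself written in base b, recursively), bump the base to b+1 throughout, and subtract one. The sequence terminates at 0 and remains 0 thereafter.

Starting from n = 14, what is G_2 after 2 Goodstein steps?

1281

G_0=14  [base 2] 2^(2 + 1) + 2^2 + 2  →[2↦3]→  3^(3 + 1) + 3^3 + 3 = 111  −1 ⇒ G_1=110
G_1=110  [base 3] 3^(3 + 1) + 3^3 + 2  →[3↦4]→  4^(4 + 1) + 4^4 + 2 = 1282  −1 ⇒ G_2=1281
G_2=1281  [base 4] 4^(4 + 1) + 4^4 + 1  →[4↦5]→  5^(5 + 1) + 5^5 + 1 = 18751  −1 ⇒ G_3=18750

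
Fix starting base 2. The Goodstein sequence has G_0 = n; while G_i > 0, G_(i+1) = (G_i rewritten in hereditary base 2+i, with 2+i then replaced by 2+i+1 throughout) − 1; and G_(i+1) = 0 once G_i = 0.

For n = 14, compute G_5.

base 2: 14 = 2^(2 + 1) + 2^2 + 2; at 3: 3^(3 + 1) + 3^3 + 3 = 111; next = 110
base 3: 110 = 3^(3 + 1) + 3^3 + 2; at 4: 4^(4 + 1) + 4^4 + 2 = 1282; next = 1281
base 4: 1281 = 4^(4 + 1) + 4^4 + 1; at 5: 5^(5 + 1) + 5^5 + 1 = 18751; next = 18750
base 5: 18750 = 5^(5 + 1) + 5^5; at 6: 6^(6 + 1) + 6^6 = 326592; next = 326591
base 6: 326591 = 6^(6 + 1) + 5·6^5 + 5·6^4 + 5·6^3 + 5·6^2 + 5·6 + 5; at 7: 7^(7 + 1) + 5·7^5 + 5·7^4 + 5·7^3 + 5·7^2 + 5·7 + 5 = 5862841; next = 5862840

5862840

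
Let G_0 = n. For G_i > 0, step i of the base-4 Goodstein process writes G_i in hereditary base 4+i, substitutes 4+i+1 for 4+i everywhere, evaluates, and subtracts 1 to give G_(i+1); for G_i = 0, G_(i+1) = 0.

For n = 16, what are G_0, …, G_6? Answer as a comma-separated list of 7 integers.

[0] 16 ≡ 4^2 (base 4). Lift 5: 25. −1: 24.
[1] 24 ≡ 4·5 + 4 (base 5). Lift 6: 28. −1: 27.
[2] 27 ≡ 4·6 + 3 (base 6). Lift 7: 31. −1: 30.
[3] 30 ≡ 4·7 + 2 (base 7). Lift 8: 34. −1: 33.
[4] 33 ≡ 4·8 + 1 (base 8). Lift 9: 37. −1: 36.
[5] 36 ≡ 4·9 (base 9). Lift 10: 40. −1: 39.

16, 24, 27, 30, 33, 36, 39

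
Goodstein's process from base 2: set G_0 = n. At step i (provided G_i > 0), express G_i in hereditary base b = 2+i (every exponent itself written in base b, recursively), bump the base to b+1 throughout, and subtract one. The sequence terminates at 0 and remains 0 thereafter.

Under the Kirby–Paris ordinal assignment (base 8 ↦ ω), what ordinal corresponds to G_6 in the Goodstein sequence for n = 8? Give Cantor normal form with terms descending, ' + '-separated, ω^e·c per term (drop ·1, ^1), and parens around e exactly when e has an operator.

ω^ω·2 + ω^2·2 + ω + 3

8 —HB2→ 2^(2 + 1) —bump→ 3^(3 + 1) = 81 —(−1)→ 80
80 —HB3→ 2·3^3 + 2·3^2 + 2·3 + 2 —bump→ 2·4^4 + 2·4^2 + 2·4 + 2 = 554 —(−1)→ 553
553 —HB4→ 2·4^4 + 2·4^2 + 2·4 + 1 —bump→ 2·5^5 + 2·5^2 + 2·5 + 1 = 6311 —(−1)→ 6310
6310 —HB5→ 2·5^5 + 2·5^2 + 2·5 —bump→ 2·6^6 + 2·6^2 + 2·6 = 93396 —(−1)→ 93395
93395 —HB6→ 2·6^6 + 2·6^2 + 6 + 5 —bump→ 2·7^7 + 2·7^2 + 7 + 5 = 1647196 —(−1)→ 1647195
1647195 —HB7→ 2·7^7 + 2·7^2 + 7 + 4 —bump→ 2·8^8 + 2·8^2 + 8 + 4 = 33554572 —(−1)→ 33554571
33554571 —HB8→ 2·8^8 + 2·8^2 + 8 + 3 —bump→ 2·9^9 + 2·9^2 + 9 + 3 = 774841152 —(−1)→ 774841151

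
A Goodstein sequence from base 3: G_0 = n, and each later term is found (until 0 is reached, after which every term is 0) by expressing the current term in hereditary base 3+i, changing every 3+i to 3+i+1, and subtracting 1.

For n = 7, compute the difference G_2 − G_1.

G_0=7  [base 3] 2·3 + 1  →[3↦4]→  2·4 + 1 = 9  −1 ⇒ G_1=8
G_1=8  [base 4] 2·4  →[4↦5]→  2·5 = 10  −1 ⇒ G_2=9

1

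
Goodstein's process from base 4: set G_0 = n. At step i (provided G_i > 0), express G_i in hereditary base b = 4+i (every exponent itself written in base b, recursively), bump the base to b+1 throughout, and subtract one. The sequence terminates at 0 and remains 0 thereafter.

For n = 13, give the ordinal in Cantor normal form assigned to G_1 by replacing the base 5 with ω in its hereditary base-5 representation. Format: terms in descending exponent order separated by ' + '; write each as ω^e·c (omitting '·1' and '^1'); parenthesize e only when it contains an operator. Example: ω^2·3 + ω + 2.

i=0: 13 = 3·4 + 1 (b=4); 4→5: 3·5 + 1 = 16; 16−1 = 15
i=1: 15 = 3·5 (b=5); 5→6: 3·6 = 18; 18−1 = 17

ω·3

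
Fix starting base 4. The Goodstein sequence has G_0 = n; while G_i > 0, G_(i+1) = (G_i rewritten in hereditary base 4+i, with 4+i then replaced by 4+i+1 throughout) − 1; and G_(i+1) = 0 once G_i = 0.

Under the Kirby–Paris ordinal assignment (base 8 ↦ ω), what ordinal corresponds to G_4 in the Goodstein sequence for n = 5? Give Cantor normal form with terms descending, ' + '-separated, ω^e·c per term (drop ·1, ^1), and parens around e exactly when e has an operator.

3

[0] 5 ≡ 4 + 1 (base 4). Lift 5: 6. −1: 5.
[1] 5 ≡ 5 (base 5). Lift 6: 6. −1: 5.
[2] 5 ≡ 5 (base 6). Lift 7: 5. −1: 4.
[3] 4 ≡ 4 (base 7). Lift 8: 4. −1: 3.
[4] 3 ≡ 3 (base 8). Lift 9: 3. −1: 2.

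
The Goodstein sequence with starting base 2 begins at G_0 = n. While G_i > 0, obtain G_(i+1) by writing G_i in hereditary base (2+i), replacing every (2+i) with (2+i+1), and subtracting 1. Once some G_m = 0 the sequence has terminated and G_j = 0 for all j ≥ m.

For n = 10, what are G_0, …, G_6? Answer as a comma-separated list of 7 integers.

G_0 = 10. HB_2(10) = 2^(2 + 1) + 2. Bump = 84. G_1 = 83.
G_1 = 83. HB_3(83) = 3^(3 + 1) + 2. Bump = 1026. G_2 = 1025.
G_2 = 1025. HB_4(1025) = 4^(4 + 1) + 1. Bump = 15626. G_3 = 15625.
G_3 = 15625. HB_5(15625) = 5^(5 + 1). Bump = 279936. G_4 = 279935.
G_4 = 279935. HB_6(279935) = 5·6^6 + 5·6^5 + 5·6^4 + 5·6^3 + 5·6^2 + 5·6 + 5. Bump = 4215755. G_5 = 4215754.
G_5 = 4215754. HB_7(4215754) = 5·7^7 + 5·7^5 + 5·7^4 + 5·7^3 + 5·7^2 + 5·7 + 4. Bump = 84073324. G_6 = 84073323.

10, 83, 1025, 15625, 279935, 4215754, 84073323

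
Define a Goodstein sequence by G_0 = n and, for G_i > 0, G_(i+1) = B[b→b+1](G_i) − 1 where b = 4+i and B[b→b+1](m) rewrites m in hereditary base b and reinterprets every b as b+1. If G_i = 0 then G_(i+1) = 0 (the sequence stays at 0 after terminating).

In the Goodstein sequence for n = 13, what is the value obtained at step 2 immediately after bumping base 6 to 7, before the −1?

19

step 0: 13 = 3·4 + 1; sub 5 for 4: 3·5 + 1; = 16; G_1 = 16−1 = 15
step 1: 15 = 3·5; sub 6 for 5: 3·6; = 18; G_2 = 18−1 = 17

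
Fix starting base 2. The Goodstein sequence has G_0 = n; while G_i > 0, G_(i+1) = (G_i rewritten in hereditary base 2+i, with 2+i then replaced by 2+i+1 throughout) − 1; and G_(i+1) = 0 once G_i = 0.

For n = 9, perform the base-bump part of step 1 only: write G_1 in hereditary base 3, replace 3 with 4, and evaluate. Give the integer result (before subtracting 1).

[0] 9 ≡ 2^(2 + 1) + 1 (base 2). Lift 3: 82. −1: 81.
[1] 81 ≡ 3^(3 + 1) (base 3). Lift 4: 1024. −1: 1023.

1024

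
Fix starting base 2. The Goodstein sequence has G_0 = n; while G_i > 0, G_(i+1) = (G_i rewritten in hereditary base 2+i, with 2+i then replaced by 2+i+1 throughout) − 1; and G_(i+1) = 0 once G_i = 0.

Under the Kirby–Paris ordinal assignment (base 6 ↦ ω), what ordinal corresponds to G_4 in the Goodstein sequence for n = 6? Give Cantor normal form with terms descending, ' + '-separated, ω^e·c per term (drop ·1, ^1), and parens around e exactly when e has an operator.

G_0 = 6. HB_2(6) = 2^2 + 2. Bump = 30. G_1 = 29.
G_1 = 29. HB_3(29) = 3^3 + 2. Bump = 258. G_2 = 257.
G_2 = 257. HB_4(257) = 4^4 + 1. Bump = 3126. G_3 = 3125.
G_3 = 3125. HB_5(3125) = 5^5. Bump = 46656. G_4 = 46655.
G_4 = 46655. HB_6(46655) = 5·6^5 + 5·6^4 + 5·6^3 + 5·6^2 + 5·6 + 5. Bump = 98040. G_5 = 98039.

ω^5·5 + ω^4·5 + ω^3·5 + ω^2·5 + ω·5 + 5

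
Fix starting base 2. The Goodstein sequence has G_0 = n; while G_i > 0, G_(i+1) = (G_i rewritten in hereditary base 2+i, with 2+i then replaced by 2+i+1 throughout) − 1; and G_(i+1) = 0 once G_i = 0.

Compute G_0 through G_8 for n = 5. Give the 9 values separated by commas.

G_0 = 5. HB_2(5) = 2^2 + 1. Bump = 28. G_1 = 27.
G_1 = 27. HB_3(27) = 3^3. Bump = 256. G_2 = 255.
G_2 = 255. HB_4(255) = 3·4^3 + 3·4^2 + 3·4 + 3. Bump = 468. G_3 = 467.
G_3 = 467. HB_5(467) = 3·5^3 + 3·5^2 + 3·5 + 2. Bump = 776. G_4 = 775.
G_4 = 775. HB_6(775) = 3·6^3 + 3·6^2 + 3·6 + 1. Bump = 1198. G_5 = 1197.
G_5 = 1197. HB_7(1197) = 3·7^3 + 3·7^2 + 3·7. Bump = 1752. G_6 = 1751.
G_6 = 1751. HB_8(1751) = 3·8^3 + 3·8^2 + 2·8 + 7. Bump = 2455. G_7 = 2454.
G_7 = 2454. HB_9(2454) = 3·9^3 + 3·9^2 + 2·9 + 6. Bump = 3326. G_8 = 3325.

5, 27, 255, 467, 775, 1197, 1751, 2454, 3325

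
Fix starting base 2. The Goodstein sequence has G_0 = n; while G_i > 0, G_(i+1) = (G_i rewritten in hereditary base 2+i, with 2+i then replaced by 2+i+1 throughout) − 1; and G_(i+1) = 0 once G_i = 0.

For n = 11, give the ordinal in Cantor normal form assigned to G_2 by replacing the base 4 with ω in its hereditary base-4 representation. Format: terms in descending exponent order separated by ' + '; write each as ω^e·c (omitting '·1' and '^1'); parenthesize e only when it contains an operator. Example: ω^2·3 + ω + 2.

ω^(ω + 1) + 3

step 0: 11 = 2^(2 + 1) + 2 + 1; sub 3 for 2: 3^(3 + 1) + 3 + 1; = 85; G_1 = 85−1 = 84
step 1: 84 = 3^(3 + 1) + 3; sub 4 for 3: 4^(4 + 1) + 4; = 1028; G_2 = 1028−1 = 1027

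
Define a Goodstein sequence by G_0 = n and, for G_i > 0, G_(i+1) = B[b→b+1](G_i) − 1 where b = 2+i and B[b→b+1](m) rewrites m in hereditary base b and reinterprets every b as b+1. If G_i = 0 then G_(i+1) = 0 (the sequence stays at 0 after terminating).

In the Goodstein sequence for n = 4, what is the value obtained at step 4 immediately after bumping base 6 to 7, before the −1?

4 —HB2→ 2^2 —bump→ 3^3 = 27 —(−1)→ 26
26 —HB3→ 2·3^2 + 2·3 + 2 —bump→ 2·4^2 + 2·4 + 2 = 42 —(−1)→ 41
41 —HB4→ 2·4^2 + 2·4 + 1 —bump→ 2·5^2 + 2·5 + 1 = 61 —(−1)→ 60
60 —HB5→ 2·5^2 + 2·5 —bump→ 2·6^2 + 2·6 = 84 —(−1)→ 83
83 —HB6→ 2·6^2 + 6 + 5 —bump→ 2·7^2 + 7 + 5 = 110 —(−1)→ 109

110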